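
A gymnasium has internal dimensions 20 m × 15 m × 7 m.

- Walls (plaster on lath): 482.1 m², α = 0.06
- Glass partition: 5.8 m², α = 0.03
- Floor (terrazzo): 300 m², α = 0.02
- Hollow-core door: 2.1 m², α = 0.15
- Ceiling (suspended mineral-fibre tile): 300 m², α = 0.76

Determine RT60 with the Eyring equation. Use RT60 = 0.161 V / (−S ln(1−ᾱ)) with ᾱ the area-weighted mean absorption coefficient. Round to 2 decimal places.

S = Σ Sᵢ = 1090.0 m².
Absorption A = 482.1×0.06 + 5.8×0.03 + 300×0.02 + 2.1×0.15 + 300×0.76 = 263.415 sabins.
Mean coefficient ᾱ = A/S = 0.2417.
Eyring denominator: −S ln(1−ᾱ) = 301.577.
V = 20 × 15 × 7 = 2100 m³.
T = 0.161·V/[−S·ln(1−ᾱ)] = 0.161·2100/301.577 = 1.12 s.

1.12 s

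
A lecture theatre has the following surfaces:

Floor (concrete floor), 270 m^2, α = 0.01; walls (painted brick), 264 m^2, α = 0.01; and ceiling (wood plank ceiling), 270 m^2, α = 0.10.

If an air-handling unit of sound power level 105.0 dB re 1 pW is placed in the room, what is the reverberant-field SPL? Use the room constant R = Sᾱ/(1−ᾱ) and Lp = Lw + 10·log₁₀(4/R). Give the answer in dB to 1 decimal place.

95.7 dB

A = 32.340 sabins; S = 804.0 m^2.
ᾱ = 0.0402, so room constant R = A/(1−ᾱ) = 33.695 m^2.
Lp = Lw + 10 log₁₀(4/R) = 105.0 -9.26 = 95.7 dB.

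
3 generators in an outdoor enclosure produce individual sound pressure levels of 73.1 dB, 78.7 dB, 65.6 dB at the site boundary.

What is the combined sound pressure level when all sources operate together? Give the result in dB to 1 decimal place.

79.9 dB

Sum in the linear (power) domain: Σ 10^(Lᵢ/10) = 10^(73.1/10) + 10^(78.7/10) + 10^(65.6/10) = 9.818e+07.
L_total = 10·log₁₀(9.818e+07) = 79.9 dB.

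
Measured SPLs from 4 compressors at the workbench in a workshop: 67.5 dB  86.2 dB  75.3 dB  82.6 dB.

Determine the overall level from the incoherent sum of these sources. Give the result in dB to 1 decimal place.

88.1 dB

Converting to relative power and adding: 10^(67.5/10) + 10^(86.2/10) + 10^(75.3/10) + 10^(82.6/10) = 6.383e+08.
L_total = 10·log₁₀(6.383e+08) = 88.1 dB.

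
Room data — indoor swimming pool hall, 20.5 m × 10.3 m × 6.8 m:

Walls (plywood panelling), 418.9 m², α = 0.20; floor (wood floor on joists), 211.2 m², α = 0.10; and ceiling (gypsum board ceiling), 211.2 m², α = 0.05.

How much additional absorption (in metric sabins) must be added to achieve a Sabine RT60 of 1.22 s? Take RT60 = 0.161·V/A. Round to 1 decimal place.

Summing Sᵢαᵢ: 83.780 + 21.120 + 10.560 → A₁ = 115.460 sabins.
V = 1435.82 m³. Required absorption A₂ = 0.161 × 1435.82 / 1.22 = 189.481 sabins.
Additional absorption ΔA = 189.481 − 115.460 = 74.0 sabins.

74.0 sabins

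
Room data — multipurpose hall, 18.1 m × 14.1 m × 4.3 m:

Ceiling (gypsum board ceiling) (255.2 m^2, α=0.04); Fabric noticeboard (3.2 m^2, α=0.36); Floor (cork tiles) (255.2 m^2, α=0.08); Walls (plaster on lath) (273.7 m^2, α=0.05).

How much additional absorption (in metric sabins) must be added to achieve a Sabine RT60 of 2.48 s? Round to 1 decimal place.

25.8 sabins

Total absorption A₁ = 255.2*0.04 + 3.2*0.36 + 255.2*0.08 + 273.7*0.05
  = 10.208 + 1.152 + 20.416 + 13.685 = 45.461 m^2 sabins.
For T = 2.48 s, need A₂ = 0.161·V/T = 0.161·1097.403/2.48 = 71.243 sabins.
ΔA = A₂ − A₁ = 71.243 − 45.461 = 25.8 sabins.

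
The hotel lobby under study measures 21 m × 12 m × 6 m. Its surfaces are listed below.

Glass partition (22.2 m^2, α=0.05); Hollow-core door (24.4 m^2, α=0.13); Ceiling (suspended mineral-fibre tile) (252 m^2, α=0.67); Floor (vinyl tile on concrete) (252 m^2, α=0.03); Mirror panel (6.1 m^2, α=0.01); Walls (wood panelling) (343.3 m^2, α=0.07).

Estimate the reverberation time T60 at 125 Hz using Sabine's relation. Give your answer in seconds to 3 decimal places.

Summing Sᵢαᵢ: 1.110 + 3.172 + 168.840 + 7.560 + 0.061 + 24.031 → A = 204.774 sabins.
Volume V = 21 × 12 × 6 = 1512 m³.
RT60 = 0.161 · V / A = 0.161 × 1512 / 204.774 = 1.189 s.

1.189 seconds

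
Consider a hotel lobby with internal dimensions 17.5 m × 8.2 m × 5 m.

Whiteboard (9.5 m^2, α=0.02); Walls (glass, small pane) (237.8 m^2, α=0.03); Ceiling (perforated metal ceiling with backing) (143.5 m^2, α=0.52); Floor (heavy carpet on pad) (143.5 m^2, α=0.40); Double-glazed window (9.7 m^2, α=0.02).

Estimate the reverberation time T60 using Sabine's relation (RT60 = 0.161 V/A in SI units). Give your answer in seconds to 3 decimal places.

Total absorption A = 9.5*0.02 + 237.8*0.03 + 143.5*0.52 + 143.5*0.40 + 9.7*0.02
  = 0.190 + 7.134 + 74.620 + 57.400 + 0.194 = 139.538 m^2 sabins.
Room volume: 717.5 m³.
T = 0.161 V/A = 0.161·717.5/139.538 = 0.828 s.

0.828 s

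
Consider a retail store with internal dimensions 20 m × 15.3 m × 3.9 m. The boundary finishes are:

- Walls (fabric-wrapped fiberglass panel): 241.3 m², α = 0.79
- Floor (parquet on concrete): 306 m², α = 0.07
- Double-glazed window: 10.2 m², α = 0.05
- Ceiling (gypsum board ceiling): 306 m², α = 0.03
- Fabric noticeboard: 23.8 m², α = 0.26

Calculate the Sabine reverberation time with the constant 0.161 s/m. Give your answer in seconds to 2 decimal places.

0.84 seconds

A = Σ Sᵢαᵢ = 241.3·0.79 + 306·0.07 + 10.2·0.05 + 306·0.03 + 23.8·0.26 = 227.925 sabins.
Volume V = 20 × 15.3 × 3.9 = 1193.4 m³.
Sabine: RT60 = 0.161 × 1193.4 / 227.925 = 0.84 s.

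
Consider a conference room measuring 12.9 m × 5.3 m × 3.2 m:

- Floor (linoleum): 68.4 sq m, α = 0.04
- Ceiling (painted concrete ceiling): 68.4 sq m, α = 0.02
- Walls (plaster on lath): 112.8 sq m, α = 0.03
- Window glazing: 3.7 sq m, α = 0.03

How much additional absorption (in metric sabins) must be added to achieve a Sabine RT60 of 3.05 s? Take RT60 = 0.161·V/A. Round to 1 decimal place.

3.9 sabins

Equivalent absorption area: A₁ = 68.4×0.04 + 68.4×0.02 + 112.8×0.03 + 3.7×0.03 = 7.599 sq m.
Target A₂ = 0.161·218.784/3.05 = 11.549 sabins (V = 218.784 m³).
ΔA = A₂ − A₁ = 11.549 − 7.599 = 3.9 sabins.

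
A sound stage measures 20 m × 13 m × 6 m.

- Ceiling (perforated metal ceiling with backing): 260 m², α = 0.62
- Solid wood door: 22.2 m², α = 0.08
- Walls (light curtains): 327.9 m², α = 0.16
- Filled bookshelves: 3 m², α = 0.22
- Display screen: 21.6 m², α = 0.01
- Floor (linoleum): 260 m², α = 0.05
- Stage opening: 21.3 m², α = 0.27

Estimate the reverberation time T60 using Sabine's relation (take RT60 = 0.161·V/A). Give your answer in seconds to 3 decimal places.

1.068 s

A = Σ Sᵢαᵢ = 260*0.62 + 22.2*0.08 + 327.9*0.16 + 3*0.22 + 21.6*0.01 + 260*0.05 + 21.3*0.27 = 235.067 sabins.
Volume V = 20 × 13 × 6 = 1560 m³.
RT60 = 0.161 · V / A = 0.161 × 1560 / 235.067 = 1.068 s.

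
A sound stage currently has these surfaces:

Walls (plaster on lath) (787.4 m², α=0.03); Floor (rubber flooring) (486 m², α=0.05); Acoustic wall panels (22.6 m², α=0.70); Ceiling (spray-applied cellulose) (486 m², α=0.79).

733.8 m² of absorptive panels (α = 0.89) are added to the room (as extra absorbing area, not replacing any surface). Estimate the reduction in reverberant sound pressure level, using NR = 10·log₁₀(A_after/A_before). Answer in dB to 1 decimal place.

3.9 dB

Summing Sᵢαᵢ: 23.622 + 24.300 + 15.820 + 383.940 → A_before = 447.682 sabins.
Treatment contributes 733.8·0.89 = 653.082 sabins.
A_after = 447.682 + 653.082 = 1100.764 sabins.
NR = 10·log₁₀(1100.764/447.682) = 3.9 dB.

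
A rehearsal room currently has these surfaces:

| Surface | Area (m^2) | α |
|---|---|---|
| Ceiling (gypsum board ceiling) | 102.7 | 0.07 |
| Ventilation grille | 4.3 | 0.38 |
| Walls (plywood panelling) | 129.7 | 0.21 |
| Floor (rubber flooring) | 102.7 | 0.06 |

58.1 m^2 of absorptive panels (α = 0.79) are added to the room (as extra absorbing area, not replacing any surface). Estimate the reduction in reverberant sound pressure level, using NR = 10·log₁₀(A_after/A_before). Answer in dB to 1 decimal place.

3.2 dB

Equivalent absorption area: A_before = 102.7·0.07 + 4.3·0.38 + 129.7·0.21 + 102.7·0.06 = 42.222 m^2.
Added absorption = 58.1 × 0.79 = 45.899 sabins.
New total A_after = 88.121 sabins.
Reduction = 10 log₁₀(A_after/A_before) = 10 log₁₀(2.0871) = 3.2 dB.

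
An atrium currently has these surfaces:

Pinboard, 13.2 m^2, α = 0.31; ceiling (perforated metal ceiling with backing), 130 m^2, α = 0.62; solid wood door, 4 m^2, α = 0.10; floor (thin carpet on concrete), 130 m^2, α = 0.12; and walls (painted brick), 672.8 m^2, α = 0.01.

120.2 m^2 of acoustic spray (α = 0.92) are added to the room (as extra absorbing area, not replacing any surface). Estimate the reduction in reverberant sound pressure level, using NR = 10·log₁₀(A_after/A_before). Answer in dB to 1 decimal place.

3.1 dB

Summing Sᵢαᵢ: 4.092 + 80.600 + 0.400 + 15.600 + 6.728 → A_before = 107.420 sabins.
Added absorption = 120.2 × 0.92 = 110.584 sabins.
A_after = 107.420 + 110.584 = 218.004 sabins.
Reduction = 10 log₁₀(A_after/A_before) = 10 log₁₀(2.0295) = 3.1 dB.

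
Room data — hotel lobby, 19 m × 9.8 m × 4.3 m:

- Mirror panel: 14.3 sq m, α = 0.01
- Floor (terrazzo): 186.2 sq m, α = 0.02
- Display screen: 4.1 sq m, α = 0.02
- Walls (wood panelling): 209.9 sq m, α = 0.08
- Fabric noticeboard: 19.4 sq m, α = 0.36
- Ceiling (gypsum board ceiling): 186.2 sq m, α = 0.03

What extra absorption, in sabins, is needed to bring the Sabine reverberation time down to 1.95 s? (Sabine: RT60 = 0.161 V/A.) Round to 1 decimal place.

32.8 sabins

Total absorption A₁ = 14.3*0.01 + 186.2*0.02 + 4.1*0.02 + 209.9*0.08 + 19.4*0.36 + 186.2*0.03
  = 0.143 + 3.724 + 0.082 + 16.792 + 6.984 + 5.586 = 33.311 sq m sabins.
Target A₂ = 0.161·800.66/1.95 = 66.106 sabins (V = 800.66 m³).
Additional absorption ΔA = 66.106 − 33.311 = 32.8 sabins.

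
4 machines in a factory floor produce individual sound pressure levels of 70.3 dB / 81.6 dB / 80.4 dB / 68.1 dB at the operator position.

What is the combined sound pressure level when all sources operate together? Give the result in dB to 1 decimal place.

84.3 dB

Σ 10^(Lᵢ/10) = 2.714e+08.
Back to dB: 10·log₁₀ Σ = 84.3 dB.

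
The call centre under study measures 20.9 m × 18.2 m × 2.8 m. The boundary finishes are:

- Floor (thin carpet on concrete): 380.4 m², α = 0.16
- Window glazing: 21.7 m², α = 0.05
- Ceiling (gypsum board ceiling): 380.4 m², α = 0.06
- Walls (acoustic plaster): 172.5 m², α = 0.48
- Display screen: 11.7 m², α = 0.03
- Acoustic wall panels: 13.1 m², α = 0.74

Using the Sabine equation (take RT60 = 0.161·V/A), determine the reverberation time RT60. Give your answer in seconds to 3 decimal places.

Summing Sᵢαᵢ: 60.864 + 1.085 + 22.824 + 82.800 + 0.351 + 9.694 → A = 177.618 sabins.
Volume V = 20.9 × 18.2 × 2.8 = 1065.064 m³.
RT60 = 0.161 · V / A = 0.161 × 1065.064 / 177.618 = 0.965 s.

0.965 seconds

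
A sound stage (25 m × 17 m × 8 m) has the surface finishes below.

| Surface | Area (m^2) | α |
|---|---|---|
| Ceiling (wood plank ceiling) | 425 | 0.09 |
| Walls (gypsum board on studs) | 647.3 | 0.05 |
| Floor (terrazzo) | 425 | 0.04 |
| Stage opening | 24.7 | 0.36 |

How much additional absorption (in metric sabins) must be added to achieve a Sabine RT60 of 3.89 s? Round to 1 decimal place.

A₁ = Σ Sᵢαᵢ = 425×0.09 + 647.3×0.05 + 425×0.04 + 24.7×0.36 = 96.507 sabins.
V = 3400 m³. Required absorption A₂ = 0.161 × 3400 / 3.89 = 140.720 sabins.
Shortfall: 140.720 − 96.507 = 44.2 sabins.

44.2 sabins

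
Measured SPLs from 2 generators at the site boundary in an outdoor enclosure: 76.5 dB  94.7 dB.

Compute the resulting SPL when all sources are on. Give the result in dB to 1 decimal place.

Converting to relative power and adding: 10^(76.5/10) + 10^(94.7/10) = 2.996e+09.
Back to dB: 10·log₁₀ Σ = 94.8 dB.

94.8 dB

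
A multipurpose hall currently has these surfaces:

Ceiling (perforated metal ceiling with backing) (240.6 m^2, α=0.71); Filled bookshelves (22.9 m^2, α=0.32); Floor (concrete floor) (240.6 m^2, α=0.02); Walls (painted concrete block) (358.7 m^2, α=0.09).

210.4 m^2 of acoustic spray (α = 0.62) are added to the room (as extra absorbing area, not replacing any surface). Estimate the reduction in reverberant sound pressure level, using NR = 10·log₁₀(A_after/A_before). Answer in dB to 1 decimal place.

2.1 dB

Summing Sᵢαᵢ: 170.826 + 7.328 + 4.812 + 32.283 → A_before = 215.249 sabins.
Added absorption = 210.4 × 0.62 = 130.448 sabins.
New total A_after = 345.697 sabins.
Reduction = 10 log₁₀(A_after/A_before) = 10 log₁₀(1.6060) = 2.1 dB.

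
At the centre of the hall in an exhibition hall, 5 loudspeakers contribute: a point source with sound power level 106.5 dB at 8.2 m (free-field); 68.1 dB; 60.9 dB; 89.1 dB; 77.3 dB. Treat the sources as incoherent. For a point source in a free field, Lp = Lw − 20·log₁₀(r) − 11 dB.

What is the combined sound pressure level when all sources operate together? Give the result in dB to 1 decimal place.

89.7 dB

Source at 8.2 m: Lp = 106.5 − 20·log₁₀(8.2) − 11 = 77.2 dB.
Sum in the linear (power) domain: Σ 10^(Lᵢ/10) = 10^(77.2/10) + 10^(68.1/10) + 10^(60.9/10) + 10^(89.1/10) + 10^(77.3/10) = 9.267e+08.
Combined level = 10 log₁₀(9.267e+08) = 89.7 dB.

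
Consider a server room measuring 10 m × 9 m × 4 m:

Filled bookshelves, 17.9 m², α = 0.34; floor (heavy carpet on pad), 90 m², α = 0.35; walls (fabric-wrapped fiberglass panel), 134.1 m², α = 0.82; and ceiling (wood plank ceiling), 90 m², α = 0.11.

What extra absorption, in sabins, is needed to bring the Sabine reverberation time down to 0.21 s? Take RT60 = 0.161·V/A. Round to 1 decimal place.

118.6 sabins

Total absorption A₁ = 17.9·0.34 + 90·0.35 + 134.1·0.82 + 90·0.11
  = 6.086 + 31.500 + 109.962 + 9.900 = 157.448 m² sabins.
For T = 0.21 s, need A₂ = 0.161·V/T = 0.161·360/0.21 = 276.000 sabins.
Shortfall: 276.000 − 157.448 = 118.6 sabins.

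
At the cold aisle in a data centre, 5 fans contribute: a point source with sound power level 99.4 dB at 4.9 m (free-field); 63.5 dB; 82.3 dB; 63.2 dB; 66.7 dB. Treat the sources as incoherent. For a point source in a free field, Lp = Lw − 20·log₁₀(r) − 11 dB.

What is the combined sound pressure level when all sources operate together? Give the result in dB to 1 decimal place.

Source at 4.9 m: Lp = 99.4 − 20·log₁₀(4.9) − 11 = 74.6 dB.
Converting to relative power and adding: 10^(74.6/10) + 10^(63.5/10) + 10^(82.3/10) + 10^(63.2/10) + 10^(66.7/10) = 2.077e+08.
L_total = 10·log₁₀(2.077e+08) = 83.2 dB.

83.2 dB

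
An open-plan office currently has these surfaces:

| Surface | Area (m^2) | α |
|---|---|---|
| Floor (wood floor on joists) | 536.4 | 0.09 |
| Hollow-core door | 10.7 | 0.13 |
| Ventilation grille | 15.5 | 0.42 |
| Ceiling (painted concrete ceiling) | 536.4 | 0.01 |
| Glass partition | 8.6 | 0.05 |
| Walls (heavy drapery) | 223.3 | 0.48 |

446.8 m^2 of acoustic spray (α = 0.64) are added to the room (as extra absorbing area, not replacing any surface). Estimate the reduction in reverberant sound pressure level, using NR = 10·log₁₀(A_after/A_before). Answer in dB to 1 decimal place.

Equivalent absorption area: A_before = 536.4*0.09 + 10.7*0.13 + 15.5*0.42 + 536.4*0.01 + 8.6*0.05 + 223.3*0.48 = 169.155 m^2.
Added absorption = 446.8 × 0.64 = 285.952 sabins.
A_after = 169.155 + 285.952 = 455.107 sabins.
NR = 10·log₁₀(455.107/169.155) = 4.3 dB.

4.3 dB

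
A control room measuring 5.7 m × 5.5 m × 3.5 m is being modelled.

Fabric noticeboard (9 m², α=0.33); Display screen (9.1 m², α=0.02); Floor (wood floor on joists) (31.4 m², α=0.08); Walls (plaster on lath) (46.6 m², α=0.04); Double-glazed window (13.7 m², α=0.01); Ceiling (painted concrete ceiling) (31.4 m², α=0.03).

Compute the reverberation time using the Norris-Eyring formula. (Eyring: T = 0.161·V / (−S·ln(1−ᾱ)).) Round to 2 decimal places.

1.99 s

S = Σ Sᵢ = 141.2 m².
Σ(Sᵢαᵢ) = 9×0.33 + 9.1×0.02 + 31.4×0.08 + 46.6×0.04 + 13.7×0.01 + 31.4×0.03 = 8.607.
ᾱ = 8.607 / 141.2 = 0.0610.
Eyring denominator: −S ln(1−ᾱ) = 8.887.
V = 5.7 × 5.5 × 3.5 = 109.725 m³.
T = 0.161·V/[−S·ln(1−ᾱ)] = 0.161·109.725/8.887 = 1.99 s.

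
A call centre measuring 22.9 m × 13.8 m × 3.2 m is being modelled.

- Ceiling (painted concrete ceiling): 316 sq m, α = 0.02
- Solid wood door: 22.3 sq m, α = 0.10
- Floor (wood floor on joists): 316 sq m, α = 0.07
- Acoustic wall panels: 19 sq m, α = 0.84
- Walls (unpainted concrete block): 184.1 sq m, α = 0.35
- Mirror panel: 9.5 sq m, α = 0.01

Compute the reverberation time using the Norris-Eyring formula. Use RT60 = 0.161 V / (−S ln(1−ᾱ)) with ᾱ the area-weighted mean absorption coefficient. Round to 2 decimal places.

S = Σ Sᵢ = 866.9 sq m.
Σ(Sᵢαᵢ) = 316·0.02 + 22.3·0.10 + 316·0.07 + 19·0.84 + 184.1·0.35 + 9.5·0.01 = 111.160.
ᾱ = 111.160 / 866.9 = 0.1282.
−S·ln(1−ᾱ) = −866.9 × ln(1 − 0.1282) = 118.935.
V = 22.9 × 13.8 × 3.2 = 1011.264 m³.
T = 0.161·V/[−S·ln(1−ᾱ)] = 0.161·1011.264/118.935 = 1.37 s.

1.37 s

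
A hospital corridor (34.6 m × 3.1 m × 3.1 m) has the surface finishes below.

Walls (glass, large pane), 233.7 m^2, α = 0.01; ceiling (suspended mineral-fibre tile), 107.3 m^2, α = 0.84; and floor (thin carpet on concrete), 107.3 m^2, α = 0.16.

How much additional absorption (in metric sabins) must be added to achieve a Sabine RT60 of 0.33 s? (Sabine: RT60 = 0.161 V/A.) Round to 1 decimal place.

Equivalent absorption area: A₁ = 233.7*0.01 + 107.3*0.84 + 107.3*0.16 = 109.637 m^2.
For T = 0.33 s, need A₂ = 0.161·V/T = 0.161·332.506/0.33 = 162.223 sabins.
ΔA = A₂ − A₁ = 162.223 − 109.637 = 52.6 sabins.

52.6 sabins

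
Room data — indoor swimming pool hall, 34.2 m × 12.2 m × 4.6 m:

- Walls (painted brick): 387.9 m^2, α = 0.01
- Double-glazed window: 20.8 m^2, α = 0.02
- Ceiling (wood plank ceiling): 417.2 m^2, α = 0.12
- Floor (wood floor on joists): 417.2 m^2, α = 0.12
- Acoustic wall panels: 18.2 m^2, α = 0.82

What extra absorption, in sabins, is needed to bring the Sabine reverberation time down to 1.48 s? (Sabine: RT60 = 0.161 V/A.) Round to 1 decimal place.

89.4 sabins

Summing Sᵢαᵢ: 3.879 + 0.416 + 50.064 + 50.064 + 14.924 → A₁ = 119.347 sabins.
Target A₂ = 0.161·1919.304/1.48 = 208.789 sabins (V = 1919.304 m³).
ΔA = A₂ − A₁ = 208.789 − 119.347 = 89.4 sabins.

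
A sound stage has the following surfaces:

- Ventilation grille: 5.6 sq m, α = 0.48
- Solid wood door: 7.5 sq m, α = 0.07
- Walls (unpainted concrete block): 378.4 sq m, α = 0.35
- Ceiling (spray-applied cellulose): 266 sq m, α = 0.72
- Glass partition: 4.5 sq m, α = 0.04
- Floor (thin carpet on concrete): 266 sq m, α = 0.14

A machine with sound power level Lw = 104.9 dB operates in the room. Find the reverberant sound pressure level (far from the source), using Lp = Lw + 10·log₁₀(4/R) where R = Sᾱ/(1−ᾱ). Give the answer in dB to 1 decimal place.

A = 364.593 sabins; S = 928.0 sq m.
ᾱ = 0.3929, so room constant R = A/(1−ᾱ) = 600.549 sq m.
Lp = Lw + 10 log₁₀(4/R) = 104.9 -21.76 = 83.1 dB.

83.1 dB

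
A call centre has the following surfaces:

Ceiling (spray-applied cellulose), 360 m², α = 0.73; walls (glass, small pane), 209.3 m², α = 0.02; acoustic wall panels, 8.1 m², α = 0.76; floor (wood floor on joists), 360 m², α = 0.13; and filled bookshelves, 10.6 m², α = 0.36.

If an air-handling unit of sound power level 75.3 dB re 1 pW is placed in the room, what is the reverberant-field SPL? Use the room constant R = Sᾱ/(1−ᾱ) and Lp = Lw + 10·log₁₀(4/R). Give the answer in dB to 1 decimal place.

54.4 dB

A = 323.758 sabins; S = 948.0 m².
ᾱ = 323.758/948.0 = 0.3415; R = Sᾱ/(1−ᾱ) = 323.758/(1−0.3415) = 491.660 m².
Lp = Lw + 10 log₁₀(4/R) = 75.3 -20.90 = 54.4 dB.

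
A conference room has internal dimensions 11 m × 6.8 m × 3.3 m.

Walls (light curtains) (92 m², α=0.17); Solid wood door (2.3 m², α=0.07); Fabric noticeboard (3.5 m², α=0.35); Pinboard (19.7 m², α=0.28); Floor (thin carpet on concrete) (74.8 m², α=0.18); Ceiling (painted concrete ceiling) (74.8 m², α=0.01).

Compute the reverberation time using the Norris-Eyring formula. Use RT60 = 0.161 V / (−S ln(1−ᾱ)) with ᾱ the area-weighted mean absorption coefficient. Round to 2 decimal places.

Total surface area S = 92 + 2.3 + 3.5 + 19.7 + 74.8 + 74.8 = 267.1 m².
Σ(Sᵢαᵢ) = 92×0.17 + 2.3×0.07 + 3.5×0.35 + 19.7×0.28 + 74.8×0.18 + 74.8×0.01 = 36.754.
Mean coefficient ᾱ = A/S = 0.1376.
Eyring denominator: −S ln(1−ᾱ) = 39.540.
V = 11 × 6.8 × 3.3 = 246.84 m³.
T = 0.161·V/[−S·ln(1−ᾱ)] = 0.161·246.84/39.540 = 1.01 s.

1.01 s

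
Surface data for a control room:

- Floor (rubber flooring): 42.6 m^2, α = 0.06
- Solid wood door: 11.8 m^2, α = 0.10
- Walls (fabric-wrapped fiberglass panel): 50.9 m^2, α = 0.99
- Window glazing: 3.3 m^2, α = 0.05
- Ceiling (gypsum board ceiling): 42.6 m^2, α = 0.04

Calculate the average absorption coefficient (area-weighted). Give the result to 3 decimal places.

0.370

Total surface area S = 151.2 m^2.
Σ(Sᵢαᵢ) = 42.6×0.06 + 11.8×0.10 + 50.9×0.99 + 3.3×0.05 + 42.6×0.04 = 55.996.
ᾱ = A/S = 0.370.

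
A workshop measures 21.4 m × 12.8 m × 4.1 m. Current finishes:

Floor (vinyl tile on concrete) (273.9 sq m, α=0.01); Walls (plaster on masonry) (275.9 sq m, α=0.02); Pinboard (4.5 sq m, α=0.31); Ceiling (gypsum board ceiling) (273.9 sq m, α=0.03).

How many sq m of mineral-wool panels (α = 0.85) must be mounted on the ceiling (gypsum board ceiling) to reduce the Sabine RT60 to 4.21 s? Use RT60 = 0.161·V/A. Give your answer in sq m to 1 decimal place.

Summing Sᵢαᵢ: 2.739 + 5.518 + 1.395 + 8.217 → A₁ = 17.869 sabins.
Required A₂ = 0.161·1123.072/4.21 = 42.949 sabins.
Absorption to add: 42.949 − 17.869 = 25.080 sabins.
Each sq m of panel replacing the ceiling (gypsum board ceiling) adds (0.85 − 0.03) = 0.82 sabins.
Area = ΔA/Δα = 25.080/0.82 = 30.6 sq m.

30.6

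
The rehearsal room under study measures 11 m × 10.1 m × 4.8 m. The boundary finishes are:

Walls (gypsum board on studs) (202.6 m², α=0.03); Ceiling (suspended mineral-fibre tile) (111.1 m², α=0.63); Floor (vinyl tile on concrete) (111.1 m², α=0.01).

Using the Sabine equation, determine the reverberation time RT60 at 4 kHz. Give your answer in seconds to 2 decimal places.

1.11 seconds

Equivalent absorption area: A = 202.6×0.03 + 111.1×0.63 + 111.1×0.01 = 77.182 m².
V = 11·10.1·4.8 = 533.28 m³.
RT60 = 0.161 · V / A = 0.161 × 533.28 / 77.182 = 1.11 s.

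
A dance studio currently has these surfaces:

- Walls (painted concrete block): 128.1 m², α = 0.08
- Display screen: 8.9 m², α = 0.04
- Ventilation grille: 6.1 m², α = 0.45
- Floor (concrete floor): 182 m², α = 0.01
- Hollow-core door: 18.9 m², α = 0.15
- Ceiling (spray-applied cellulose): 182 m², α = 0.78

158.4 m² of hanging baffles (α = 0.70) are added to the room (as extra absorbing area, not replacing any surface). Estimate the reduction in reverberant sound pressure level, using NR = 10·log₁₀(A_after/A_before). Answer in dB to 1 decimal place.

Total absorption A_before = 128.1*0.08 + 8.9*0.04 + 6.1*0.45 + 182*0.01 + 18.9*0.15 + 182*0.78
  = 10.248 + 0.356 + 2.745 + 1.820 + 2.835 + 141.960 = 159.964 m² sabins.
Treatment contributes 158.4·0.70 = 110.880 sabins.
New total A_after = 270.844 sabins.
Reduction = 10 log₁₀(A_after/A_before) = 10 log₁₀(1.6932) = 2.3 dB.

2.3 dB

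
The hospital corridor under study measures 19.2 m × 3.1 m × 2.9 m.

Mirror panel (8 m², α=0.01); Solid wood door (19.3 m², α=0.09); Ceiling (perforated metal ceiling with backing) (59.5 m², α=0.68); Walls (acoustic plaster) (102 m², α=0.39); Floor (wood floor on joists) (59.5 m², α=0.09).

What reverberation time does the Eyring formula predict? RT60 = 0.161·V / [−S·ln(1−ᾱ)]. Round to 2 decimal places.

S = Σ Sᵢ = 248.3 m².
Absorption A = 8·0.01 + 19.3·0.09 + 59.5·0.68 + 102·0.39 + 59.5·0.09 = 87.412 sabins.
Mean coefficient ᾱ = A/S = 0.3520.
−S·ln(1−ᾱ) = −248.3 × ln(1 − 0.3520) = 107.729.
V = 19.2 × 3.1 × 2.9 = 172.608 m³.
RT60 = 0.161 × 172.608 / 107.729 = 0.26 s.

0.26 seconds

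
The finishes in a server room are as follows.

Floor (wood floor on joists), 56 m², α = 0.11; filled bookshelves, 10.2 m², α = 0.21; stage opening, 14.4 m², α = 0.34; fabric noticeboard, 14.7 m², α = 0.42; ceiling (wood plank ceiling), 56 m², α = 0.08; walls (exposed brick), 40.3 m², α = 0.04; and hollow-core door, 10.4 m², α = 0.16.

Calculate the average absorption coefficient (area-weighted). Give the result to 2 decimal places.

S = Σ Sᵢ = 56 + 10.2 + 14.4 + 14.7 + 56 + 40.3 + 10.4 = 202.0 m².
A = 56·0.11 + 10.2·0.21 + 14.4·0.34 + 14.7·0.42 + 56·0.08 + 40.3·0.04 + 10.4·0.16 = 27.128 sabins.
ᾱ = A/S = 0.13.

0.13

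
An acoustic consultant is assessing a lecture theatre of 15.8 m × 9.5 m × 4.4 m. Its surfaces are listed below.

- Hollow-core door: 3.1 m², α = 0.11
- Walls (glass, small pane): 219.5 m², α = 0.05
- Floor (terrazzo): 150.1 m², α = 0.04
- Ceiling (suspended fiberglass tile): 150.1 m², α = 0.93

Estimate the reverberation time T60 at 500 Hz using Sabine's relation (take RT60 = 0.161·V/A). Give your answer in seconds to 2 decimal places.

0.68 seconds

Equivalent absorption area: A = 3.1·0.11 + 219.5·0.05 + 150.1·0.04 + 150.1·0.93 = 156.913 m².
Room volume: 660.44 m³.
T = 0.161 V/A = 0.161·660.44/156.913 = 0.68 s.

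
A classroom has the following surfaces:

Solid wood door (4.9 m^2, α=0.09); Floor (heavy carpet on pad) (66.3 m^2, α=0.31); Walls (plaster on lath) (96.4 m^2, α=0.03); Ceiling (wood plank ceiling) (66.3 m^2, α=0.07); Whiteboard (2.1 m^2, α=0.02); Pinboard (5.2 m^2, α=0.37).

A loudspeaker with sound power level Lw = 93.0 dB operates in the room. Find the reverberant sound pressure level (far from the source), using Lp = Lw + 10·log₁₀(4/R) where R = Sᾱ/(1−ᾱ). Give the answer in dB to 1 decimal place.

83.6 dB

Σ(Sᵢαᵢ) = 4.9×0.09 + 66.3×0.31 + 96.4×0.03 + 66.3×0.07 + 2.1×0.02 + 5.2×0.37 = 30.493; total area S = 241.2 m^2.
ᾱ = 30.493/241.2 = 0.1264; R = Sᾱ/(1−ᾱ) = 30.493/(1−0.1264) = 34.905 m^2.
Lp = Lw + 10 log₁₀(4/R) = 93.0 -9.41 = 83.6 dB.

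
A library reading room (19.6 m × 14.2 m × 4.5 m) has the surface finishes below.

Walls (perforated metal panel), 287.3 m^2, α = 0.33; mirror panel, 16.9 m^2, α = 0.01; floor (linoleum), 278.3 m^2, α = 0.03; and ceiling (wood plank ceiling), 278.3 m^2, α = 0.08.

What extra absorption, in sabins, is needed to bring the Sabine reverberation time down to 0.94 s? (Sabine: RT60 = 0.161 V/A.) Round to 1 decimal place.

88.9 sabins

Total absorption A₁ = 287.3·0.33 + 16.9·0.01 + 278.3·0.03 + 278.3·0.08
  = 94.809 + 0.169 + 8.349 + 22.264 = 125.591 m^2 sabins.
V = 1252.44 m³. Required absorption A₂ = 0.161 × 1252.44 / 0.94 = 214.514 sabins.
ΔA = A₂ − A₁ = 214.514 − 125.591 = 88.9 sabins.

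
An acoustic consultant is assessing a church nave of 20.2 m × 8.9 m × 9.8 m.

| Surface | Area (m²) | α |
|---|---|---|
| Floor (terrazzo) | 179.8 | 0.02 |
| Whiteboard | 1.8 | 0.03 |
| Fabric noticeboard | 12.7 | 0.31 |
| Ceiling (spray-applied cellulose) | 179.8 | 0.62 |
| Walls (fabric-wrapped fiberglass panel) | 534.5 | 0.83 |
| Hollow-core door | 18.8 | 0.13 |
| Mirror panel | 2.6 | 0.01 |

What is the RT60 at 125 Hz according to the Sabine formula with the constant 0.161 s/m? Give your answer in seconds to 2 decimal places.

0.50 sec

Equivalent absorption area: A = 179.8·0.02 + 1.8·0.03 + 12.7·0.31 + 179.8·0.62 + 534.5·0.83 + 18.8·0.13 + 2.6·0.01 = 565.168 m².
Room volume: 1761.844 m³.
T = 0.161 V/A = 0.161·1761.844/565.168 = 0.50 s.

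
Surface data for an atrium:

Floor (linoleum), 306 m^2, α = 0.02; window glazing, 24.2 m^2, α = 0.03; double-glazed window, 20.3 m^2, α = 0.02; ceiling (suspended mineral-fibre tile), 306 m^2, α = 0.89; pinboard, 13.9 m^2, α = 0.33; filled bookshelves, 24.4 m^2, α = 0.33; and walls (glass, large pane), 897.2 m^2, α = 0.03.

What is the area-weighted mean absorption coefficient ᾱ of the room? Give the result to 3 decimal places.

0.200

S = Σ Sᵢ = 306 + 24.2 + 20.3 + 306 + 13.9 + 24.4 + 897.2 = 1592.0 m^2.
A = 306·0.02 + 24.2·0.03 + 20.3·0.02 + 306·0.89 + 13.9·0.33 + 24.4·0.33 + 897.2·0.03 = 319.147 sabins.
ᾱ = A/S = 0.200.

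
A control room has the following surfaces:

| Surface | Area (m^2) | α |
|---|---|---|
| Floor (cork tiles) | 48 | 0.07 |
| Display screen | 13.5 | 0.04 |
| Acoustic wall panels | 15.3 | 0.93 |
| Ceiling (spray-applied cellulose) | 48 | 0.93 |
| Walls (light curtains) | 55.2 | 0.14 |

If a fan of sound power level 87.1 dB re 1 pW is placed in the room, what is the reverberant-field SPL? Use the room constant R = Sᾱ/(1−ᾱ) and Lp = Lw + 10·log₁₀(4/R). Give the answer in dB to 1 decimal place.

72.5 dB

Σ(Sᵢαᵢ) = 48·0.07 + 13.5·0.04 + 15.3·0.93 + 48·0.93 + 55.2·0.14 = 70.497; total area S = 180.0 m^2.
ᾱ = 70.497/180.0 = 0.3916; R = Sᾱ/(1−ᾱ) = 70.497/(1−0.3916) = 115.873 m^2.
Lp = 87.1 + 10·log₁₀(4/115.873) = 87.1 + (-14.62) = 72.5 dB.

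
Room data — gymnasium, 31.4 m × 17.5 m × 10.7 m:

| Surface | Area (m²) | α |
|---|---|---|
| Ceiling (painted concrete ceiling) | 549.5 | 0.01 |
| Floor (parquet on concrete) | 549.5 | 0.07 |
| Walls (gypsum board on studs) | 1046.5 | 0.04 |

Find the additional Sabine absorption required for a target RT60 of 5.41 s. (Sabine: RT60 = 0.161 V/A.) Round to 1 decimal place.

A₁ = Σ Sᵢαᵢ = 549.5*0.01 + 549.5*0.07 + 1046.5*0.04 = 85.820 sabins.
For T = 5.41 s, need A₂ = 0.161·V/T = 0.161·5879.65/5.41 = 174.977 sabins.
ΔA = A₂ − A₁ = 174.977 − 85.820 = 89.2 sabins.

89.2 sabins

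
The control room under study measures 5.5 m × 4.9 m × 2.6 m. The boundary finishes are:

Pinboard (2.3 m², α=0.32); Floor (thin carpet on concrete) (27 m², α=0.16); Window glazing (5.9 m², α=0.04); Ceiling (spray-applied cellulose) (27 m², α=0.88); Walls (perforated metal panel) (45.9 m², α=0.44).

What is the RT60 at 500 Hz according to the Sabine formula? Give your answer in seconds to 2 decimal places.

0.23 s

Summing Sᵢαᵢ: 0.736 + 4.320 + 0.236 + 23.760 + 20.196 → A = 49.248 sabins.
Room volume: 70.07 m³.
RT60 = 0.161 · V / A = 0.161 × 70.07 / 49.248 = 0.23 s.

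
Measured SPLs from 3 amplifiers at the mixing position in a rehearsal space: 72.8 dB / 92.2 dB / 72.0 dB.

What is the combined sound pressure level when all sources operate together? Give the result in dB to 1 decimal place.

92.3 dB

Sum in the linear (power) domain: Σ 10^(Lᵢ/10) = 10^(72.8/10) + 10^(92.2/10) + 10^(72.0/10) = 1.694e+09.
Back to dB: 10·log₁₀ Σ = 92.3 dB.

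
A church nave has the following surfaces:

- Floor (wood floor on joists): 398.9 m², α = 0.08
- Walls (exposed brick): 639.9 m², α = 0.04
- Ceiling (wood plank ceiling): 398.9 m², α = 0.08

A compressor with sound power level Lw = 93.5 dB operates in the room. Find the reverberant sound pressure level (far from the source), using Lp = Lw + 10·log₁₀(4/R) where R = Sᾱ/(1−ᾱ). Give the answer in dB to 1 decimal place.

79.7 dB

A = 89.420 sabins; S = 1437.7 m².
ᾱ = 89.420/1437.7 = 0.0622; R = Sᾱ/(1−ᾱ) = 89.420/(1−0.0622) = 95.351 m².
Lp = Lw + 10 log₁₀(4/R) = 93.5 -13.77 = 79.7 dB.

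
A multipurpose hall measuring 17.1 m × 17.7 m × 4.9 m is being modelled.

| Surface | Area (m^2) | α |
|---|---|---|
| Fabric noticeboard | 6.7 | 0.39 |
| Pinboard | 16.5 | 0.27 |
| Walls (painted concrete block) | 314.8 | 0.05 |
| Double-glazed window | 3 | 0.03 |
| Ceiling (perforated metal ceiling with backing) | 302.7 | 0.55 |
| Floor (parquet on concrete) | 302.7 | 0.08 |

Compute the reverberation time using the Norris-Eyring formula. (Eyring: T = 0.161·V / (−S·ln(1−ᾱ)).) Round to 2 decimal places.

S = Σ Sᵢ = 946.4 m^2.
Σ(Sᵢαᵢ) = 6.7×0.39 + 16.5×0.27 + 314.8×0.05 + 3×0.03 + 302.7×0.55 + 302.7×0.08 = 213.599.
ᾱ = 213.599 / 946.4 = 0.2257.
−S·ln(1−ᾱ) = −946.4 × ln(1 − 0.2257) = 242.085.
V = 17.1 × 17.7 × 4.9 = 1483.083 m³.
RT60 = 0.161 × 1483.083 / 242.085 = 0.99 s.

0.99 seconds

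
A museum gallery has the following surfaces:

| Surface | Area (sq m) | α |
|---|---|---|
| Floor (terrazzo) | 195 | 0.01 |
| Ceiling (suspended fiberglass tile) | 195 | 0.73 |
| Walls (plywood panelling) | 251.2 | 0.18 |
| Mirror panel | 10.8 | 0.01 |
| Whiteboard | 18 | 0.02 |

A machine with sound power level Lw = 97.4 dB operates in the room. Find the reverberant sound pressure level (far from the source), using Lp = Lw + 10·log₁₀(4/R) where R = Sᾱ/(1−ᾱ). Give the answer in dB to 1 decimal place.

79.2 dB

Σ(Sᵢαᵢ) = 195×0.01 + 195×0.73 + 251.2×0.18 + 10.8×0.01 + 18×0.02 = 189.984; total area S = 670.0 sq m.
ᾱ = 189.984/670.0 = 0.2836; R = Sᾱ/(1−ᾱ) = 189.984/(1−0.2836) = 265.193 sq m.
Lp = Lw + 10 log₁₀(4/R) = 97.4 -18.22 = 79.2 dB.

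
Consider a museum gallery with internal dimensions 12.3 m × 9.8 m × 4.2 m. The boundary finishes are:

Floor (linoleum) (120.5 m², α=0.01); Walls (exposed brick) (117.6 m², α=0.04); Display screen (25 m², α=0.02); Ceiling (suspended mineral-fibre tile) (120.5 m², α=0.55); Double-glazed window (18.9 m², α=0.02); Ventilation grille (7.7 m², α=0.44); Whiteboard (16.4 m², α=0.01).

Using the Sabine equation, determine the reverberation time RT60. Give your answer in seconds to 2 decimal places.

1.06 s

A = Σ Sᵢαᵢ = 120.5*0.01 + 117.6*0.04 + 25*0.02 + 120.5*0.55 + 18.9*0.02 + 7.7*0.44 + 16.4*0.01 = 76.614 sabins.
Volume V = 12.3 × 9.8 × 4.2 = 506.268 m³.
Sabine: RT60 = 0.161 × 506.268 / 76.614 = 1.06 s.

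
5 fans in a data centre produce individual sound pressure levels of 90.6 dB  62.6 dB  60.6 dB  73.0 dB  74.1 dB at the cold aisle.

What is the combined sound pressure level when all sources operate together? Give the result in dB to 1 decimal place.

Σ 10^(Lᵢ/10) = 1.197e+09.
Back to dB: 10·log₁₀ Σ = 90.8 dB.

90.8 dB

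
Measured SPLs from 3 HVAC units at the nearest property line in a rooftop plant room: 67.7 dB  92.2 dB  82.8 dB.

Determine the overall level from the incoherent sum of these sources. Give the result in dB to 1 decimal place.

Sum in the linear (power) domain: Σ 10^(Lᵢ/10) = 10^(67.7/10) + 10^(92.2/10) + 10^(82.8/10) = 1.856e+09.
Back to dB: 10·log₁₀ Σ = 92.7 dB.

92.7 dB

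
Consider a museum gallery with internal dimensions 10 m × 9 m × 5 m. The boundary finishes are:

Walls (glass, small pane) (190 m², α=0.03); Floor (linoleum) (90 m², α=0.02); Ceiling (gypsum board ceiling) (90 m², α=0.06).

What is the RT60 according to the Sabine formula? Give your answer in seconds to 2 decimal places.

Summing Sᵢαᵢ: 5.700 + 1.800 + 5.400 → A = 12.900 sabins.
V = 10·9·5 = 450 m³.
T = 0.161 V/A = 0.161·450/12.900 = 5.62 s.

5.62 seconds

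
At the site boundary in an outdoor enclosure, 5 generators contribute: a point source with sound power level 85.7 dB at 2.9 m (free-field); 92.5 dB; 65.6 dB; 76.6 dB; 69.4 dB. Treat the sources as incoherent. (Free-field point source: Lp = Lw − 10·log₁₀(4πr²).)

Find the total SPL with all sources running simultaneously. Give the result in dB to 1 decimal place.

Source at 2.9 m: Lp = 85.7 − 10·log₁₀(4π·2.9²) = 85.7 − 10·log₁₀(105.683) = 65.5 dB.
Sum in the linear (power) domain: Σ 10^(Lᵢ/10) = 10^(65.5/10) + 10^(92.5/10) + 10^(65.6/10) + 10^(76.6/10) + 10^(69.4/10) = 1.84e+09.
Combined level = 10 log₁₀(1.84e+09) = 92.6 dB.

92.6 dB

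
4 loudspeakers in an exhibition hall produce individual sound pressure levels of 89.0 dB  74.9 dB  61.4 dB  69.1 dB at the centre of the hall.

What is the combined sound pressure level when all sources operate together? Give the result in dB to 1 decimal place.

89.2 dB

Σ 10^(Lᵢ/10) = 8.347e+08.
Combined level = 10 log₁₀(8.347e+08) = 89.2 dB.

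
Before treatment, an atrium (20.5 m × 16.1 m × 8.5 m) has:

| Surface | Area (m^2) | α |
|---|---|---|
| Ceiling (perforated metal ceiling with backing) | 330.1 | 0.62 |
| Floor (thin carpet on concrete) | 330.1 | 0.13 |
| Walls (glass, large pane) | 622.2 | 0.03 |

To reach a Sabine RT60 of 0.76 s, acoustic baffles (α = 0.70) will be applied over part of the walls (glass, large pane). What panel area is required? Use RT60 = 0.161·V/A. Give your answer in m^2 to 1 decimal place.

489.7

Summing Sᵢαᵢ: 204.662 + 42.913 + 18.666 → A₁ = 266.241 sabins.
V = 2805.425 m³. Target absorption A₂ = 0.161 × 2805.425 / 0.76 = 594.307 sabins.
Absorption to add: 594.307 − 266.241 = 328.066 sabins.
Net gain per m^2: Δα = 0.70 − 0.03 = 0.67.
Area = ΔA/Δα = 328.066/0.67 = 489.7 m^2.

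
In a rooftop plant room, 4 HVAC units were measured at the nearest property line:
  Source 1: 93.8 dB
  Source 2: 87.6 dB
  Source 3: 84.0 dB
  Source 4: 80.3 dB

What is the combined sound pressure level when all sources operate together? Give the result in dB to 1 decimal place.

95.2 dB

Converting to relative power and adding: 10^(93.8/10) + 10^(87.6/10) + 10^(84.0/10) + 10^(80.3/10) = 3.333e+09.
L_total = 10·log₁₀(3.333e+09) = 95.2 dB.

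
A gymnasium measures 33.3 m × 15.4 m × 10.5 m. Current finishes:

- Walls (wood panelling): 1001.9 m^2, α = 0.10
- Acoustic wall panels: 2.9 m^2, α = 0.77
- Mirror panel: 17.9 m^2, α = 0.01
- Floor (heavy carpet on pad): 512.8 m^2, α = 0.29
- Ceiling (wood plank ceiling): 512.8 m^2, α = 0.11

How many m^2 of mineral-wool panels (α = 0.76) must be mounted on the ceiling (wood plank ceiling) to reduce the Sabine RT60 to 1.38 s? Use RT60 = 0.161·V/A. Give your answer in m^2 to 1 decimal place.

493.1

Summing Sᵢαᵢ: 100.190 + 2.233 + 0.179 + 148.712 + 56.408 → A₁ = 307.722 sabins.
Required A₂ = 0.161·5384.61/1.38 = 628.205 sabins.
Absorption to add: 628.205 − 307.722 = 320.483 sabins.
Each m^2 of panel replacing the ceiling (wood plank ceiling) adds (0.76 − 0.11) = 0.65 sabins.
Panel area = 320.483 / 0.65 = 493.1 m^2.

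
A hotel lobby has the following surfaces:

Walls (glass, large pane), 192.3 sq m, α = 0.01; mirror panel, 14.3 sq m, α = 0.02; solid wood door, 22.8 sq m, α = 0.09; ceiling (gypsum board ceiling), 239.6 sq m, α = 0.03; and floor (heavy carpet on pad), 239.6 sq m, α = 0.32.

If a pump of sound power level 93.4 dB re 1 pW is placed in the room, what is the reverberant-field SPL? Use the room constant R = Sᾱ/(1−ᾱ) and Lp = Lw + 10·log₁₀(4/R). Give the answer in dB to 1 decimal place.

Σ(Sᵢαᵢ) = 192.3·0.01 + 14.3·0.02 + 22.8·0.09 + 239.6·0.03 + 239.6·0.32 = 88.121; total area S = 708.6 sq m.
ᾱ = 88.121/708.6 = 0.1244; R = Sᾱ/(1−ᾱ) = 88.121/(1−0.1244) = 100.641 sq m.
Lp = 93.4 + 10·log₁₀(4/100.641) = 93.4 + (-14.01) = 79.4 dB.

79.4 dB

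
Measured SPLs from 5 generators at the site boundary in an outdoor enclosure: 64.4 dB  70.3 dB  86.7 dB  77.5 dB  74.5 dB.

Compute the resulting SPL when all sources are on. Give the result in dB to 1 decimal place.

87.5 dB

Σ 10^(Lᵢ/10) = 5.656e+08.
Combined level = 10 log₁₀(5.656e+08) = 87.5 dB.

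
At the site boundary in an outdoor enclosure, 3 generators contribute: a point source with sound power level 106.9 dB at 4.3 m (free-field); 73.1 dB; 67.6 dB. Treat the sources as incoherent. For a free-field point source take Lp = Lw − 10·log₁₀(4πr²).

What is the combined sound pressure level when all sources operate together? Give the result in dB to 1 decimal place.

83.7 dB

Source at 4.3 m: Lp = 106.9 − 10·log₁₀(4π·4.3²) = 106.9 − 10·log₁₀(232.352) = 83.2 dB.
Σ 10^(Lᵢ/10) = 2.351e+08.
Combined level = 10 log₁₀(2.351e+08) = 83.7 dB.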